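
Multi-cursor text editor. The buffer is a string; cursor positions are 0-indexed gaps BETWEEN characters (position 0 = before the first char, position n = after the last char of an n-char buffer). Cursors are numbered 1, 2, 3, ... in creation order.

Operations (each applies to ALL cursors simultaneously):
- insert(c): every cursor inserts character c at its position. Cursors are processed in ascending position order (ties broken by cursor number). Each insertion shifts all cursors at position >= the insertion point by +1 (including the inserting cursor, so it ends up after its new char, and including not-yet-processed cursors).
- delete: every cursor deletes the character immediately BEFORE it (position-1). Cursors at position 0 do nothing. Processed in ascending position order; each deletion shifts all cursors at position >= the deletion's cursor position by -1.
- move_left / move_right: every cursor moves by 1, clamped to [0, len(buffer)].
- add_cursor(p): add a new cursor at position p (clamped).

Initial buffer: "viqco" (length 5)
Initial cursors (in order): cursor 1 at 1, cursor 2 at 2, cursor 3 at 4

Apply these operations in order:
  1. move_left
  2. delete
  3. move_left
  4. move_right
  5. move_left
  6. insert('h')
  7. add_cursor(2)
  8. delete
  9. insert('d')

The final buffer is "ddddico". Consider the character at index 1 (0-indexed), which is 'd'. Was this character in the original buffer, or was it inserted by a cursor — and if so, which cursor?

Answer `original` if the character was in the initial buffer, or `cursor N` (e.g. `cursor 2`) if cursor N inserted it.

After op 1 (move_left): buffer="viqco" (len 5), cursors c1@0 c2@1 c3@3, authorship .....
After op 2 (delete): buffer="ico" (len 3), cursors c1@0 c2@0 c3@1, authorship ...
After op 3 (move_left): buffer="ico" (len 3), cursors c1@0 c2@0 c3@0, authorship ...
After op 4 (move_right): buffer="ico" (len 3), cursors c1@1 c2@1 c3@1, authorship ...
After op 5 (move_left): buffer="ico" (len 3), cursors c1@0 c2@0 c3@0, authorship ...
After op 6 (insert('h')): buffer="hhhico" (len 6), cursors c1@3 c2@3 c3@3, authorship 123...
After op 7 (add_cursor(2)): buffer="hhhico" (len 6), cursors c4@2 c1@3 c2@3 c3@3, authorship 123...
After op 8 (delete): buffer="ico" (len 3), cursors c1@0 c2@0 c3@0 c4@0, authorship ...
After op 9 (insert('d')): buffer="ddddico" (len 7), cursors c1@4 c2@4 c3@4 c4@4, authorship 1234...
Authorship (.=original, N=cursor N): 1 2 3 4 . . .
Index 1: author = 2

Answer: cursor 2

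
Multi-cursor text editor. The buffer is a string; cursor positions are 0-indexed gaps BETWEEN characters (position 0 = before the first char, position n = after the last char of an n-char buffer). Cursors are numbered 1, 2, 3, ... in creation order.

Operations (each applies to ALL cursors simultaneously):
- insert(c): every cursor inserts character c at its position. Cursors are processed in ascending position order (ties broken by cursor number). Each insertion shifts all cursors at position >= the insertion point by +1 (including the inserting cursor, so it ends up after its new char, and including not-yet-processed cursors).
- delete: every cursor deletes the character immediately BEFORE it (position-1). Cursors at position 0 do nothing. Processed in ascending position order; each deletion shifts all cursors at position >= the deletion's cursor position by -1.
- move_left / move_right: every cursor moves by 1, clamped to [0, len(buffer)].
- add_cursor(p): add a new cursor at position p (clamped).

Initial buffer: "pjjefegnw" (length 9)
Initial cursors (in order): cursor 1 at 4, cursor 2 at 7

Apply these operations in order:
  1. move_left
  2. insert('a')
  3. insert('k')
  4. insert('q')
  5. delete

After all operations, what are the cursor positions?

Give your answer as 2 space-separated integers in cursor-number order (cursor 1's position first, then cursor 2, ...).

After op 1 (move_left): buffer="pjjefegnw" (len 9), cursors c1@3 c2@6, authorship .........
After op 2 (insert('a')): buffer="pjjaefeagnw" (len 11), cursors c1@4 c2@8, authorship ...1...2...
After op 3 (insert('k')): buffer="pjjakefeakgnw" (len 13), cursors c1@5 c2@10, authorship ...11...22...
After op 4 (insert('q')): buffer="pjjakqefeakqgnw" (len 15), cursors c1@6 c2@12, authorship ...111...222...
After op 5 (delete): buffer="pjjakefeakgnw" (len 13), cursors c1@5 c2@10, authorship ...11...22...

Answer: 5 10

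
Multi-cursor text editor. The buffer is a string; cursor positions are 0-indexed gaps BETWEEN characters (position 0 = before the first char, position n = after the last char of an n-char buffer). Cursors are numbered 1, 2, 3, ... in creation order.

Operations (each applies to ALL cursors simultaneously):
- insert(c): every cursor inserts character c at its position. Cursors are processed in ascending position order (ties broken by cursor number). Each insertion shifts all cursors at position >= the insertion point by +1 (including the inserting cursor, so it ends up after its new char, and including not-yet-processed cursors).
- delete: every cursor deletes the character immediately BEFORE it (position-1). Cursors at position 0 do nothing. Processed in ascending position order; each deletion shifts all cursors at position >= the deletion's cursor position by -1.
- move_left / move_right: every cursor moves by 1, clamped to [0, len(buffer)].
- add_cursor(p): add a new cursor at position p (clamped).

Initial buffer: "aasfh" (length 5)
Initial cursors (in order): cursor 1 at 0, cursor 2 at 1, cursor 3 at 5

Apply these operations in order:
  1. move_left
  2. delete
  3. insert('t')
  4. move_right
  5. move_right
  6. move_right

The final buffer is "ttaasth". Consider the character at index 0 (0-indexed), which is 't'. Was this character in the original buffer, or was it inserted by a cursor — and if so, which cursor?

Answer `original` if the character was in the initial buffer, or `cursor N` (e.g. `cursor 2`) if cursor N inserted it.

After op 1 (move_left): buffer="aasfh" (len 5), cursors c1@0 c2@0 c3@4, authorship .....
After op 2 (delete): buffer="aash" (len 4), cursors c1@0 c2@0 c3@3, authorship ....
After op 3 (insert('t')): buffer="ttaasth" (len 7), cursors c1@2 c2@2 c3@6, authorship 12...3.
After op 4 (move_right): buffer="ttaasth" (len 7), cursors c1@3 c2@3 c3@7, authorship 12...3.
After op 5 (move_right): buffer="ttaasth" (len 7), cursors c1@4 c2@4 c3@7, authorship 12...3.
After op 6 (move_right): buffer="ttaasth" (len 7), cursors c1@5 c2@5 c3@7, authorship 12...3.
Authorship (.=original, N=cursor N): 1 2 . . . 3 .
Index 0: author = 1

Answer: cursor 1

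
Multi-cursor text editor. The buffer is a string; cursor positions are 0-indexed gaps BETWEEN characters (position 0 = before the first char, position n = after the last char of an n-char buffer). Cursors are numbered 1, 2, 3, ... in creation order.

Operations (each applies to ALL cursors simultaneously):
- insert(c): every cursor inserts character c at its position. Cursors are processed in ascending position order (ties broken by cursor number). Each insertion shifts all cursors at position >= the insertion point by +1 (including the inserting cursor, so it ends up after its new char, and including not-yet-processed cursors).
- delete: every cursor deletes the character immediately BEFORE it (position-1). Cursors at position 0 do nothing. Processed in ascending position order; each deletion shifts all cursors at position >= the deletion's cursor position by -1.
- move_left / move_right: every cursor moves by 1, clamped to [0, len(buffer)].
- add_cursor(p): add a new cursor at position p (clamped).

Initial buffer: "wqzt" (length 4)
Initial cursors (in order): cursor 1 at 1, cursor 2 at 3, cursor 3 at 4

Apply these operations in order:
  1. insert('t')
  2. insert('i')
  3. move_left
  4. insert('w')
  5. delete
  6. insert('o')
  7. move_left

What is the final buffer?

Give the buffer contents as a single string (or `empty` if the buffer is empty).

Answer: wtoiqztoittoi

Derivation:
After op 1 (insert('t')): buffer="wtqzttt" (len 7), cursors c1@2 c2@5 c3@7, authorship .1..2.3
After op 2 (insert('i')): buffer="wtiqztitti" (len 10), cursors c1@3 c2@7 c3@10, authorship .11..22.33
After op 3 (move_left): buffer="wtiqztitti" (len 10), cursors c1@2 c2@6 c3@9, authorship .11..22.33
After op 4 (insert('w')): buffer="wtwiqztwittwi" (len 13), cursors c1@3 c2@8 c3@12, authorship .111..222.333
After op 5 (delete): buffer="wtiqztitti" (len 10), cursors c1@2 c2@6 c3@9, authorship .11..22.33
After op 6 (insert('o')): buffer="wtoiqztoittoi" (len 13), cursors c1@3 c2@8 c3@12, authorship .111..222.333
After op 7 (move_left): buffer="wtoiqztoittoi" (len 13), cursors c1@2 c2@7 c3@11, authorship .111..222.333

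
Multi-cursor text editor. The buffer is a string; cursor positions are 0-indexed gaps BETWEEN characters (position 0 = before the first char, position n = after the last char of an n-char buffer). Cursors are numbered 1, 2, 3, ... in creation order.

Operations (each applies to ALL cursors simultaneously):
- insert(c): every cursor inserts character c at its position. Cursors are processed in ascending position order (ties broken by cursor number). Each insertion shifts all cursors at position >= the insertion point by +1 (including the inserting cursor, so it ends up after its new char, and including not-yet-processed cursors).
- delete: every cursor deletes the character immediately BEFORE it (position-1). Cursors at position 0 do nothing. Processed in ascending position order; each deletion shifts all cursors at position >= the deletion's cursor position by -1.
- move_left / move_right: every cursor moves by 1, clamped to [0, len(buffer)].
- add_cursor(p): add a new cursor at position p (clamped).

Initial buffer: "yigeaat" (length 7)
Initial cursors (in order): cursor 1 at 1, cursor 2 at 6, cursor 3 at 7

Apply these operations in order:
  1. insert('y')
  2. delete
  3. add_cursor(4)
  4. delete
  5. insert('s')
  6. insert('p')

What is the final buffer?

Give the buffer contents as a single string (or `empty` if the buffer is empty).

After op 1 (insert('y')): buffer="yyigeaayty" (len 10), cursors c1@2 c2@8 c3@10, authorship .1.....2.3
After op 2 (delete): buffer="yigeaat" (len 7), cursors c1@1 c2@6 c3@7, authorship .......
After op 3 (add_cursor(4)): buffer="yigeaat" (len 7), cursors c1@1 c4@4 c2@6 c3@7, authorship .......
After op 4 (delete): buffer="iga" (len 3), cursors c1@0 c4@2 c2@3 c3@3, authorship ...
After op 5 (insert('s')): buffer="sigsass" (len 7), cursors c1@1 c4@4 c2@7 c3@7, authorship 1..4.23
After op 6 (insert('p')): buffer="spigspasspp" (len 11), cursors c1@2 c4@6 c2@11 c3@11, authorship 11..44.2323

Answer: spigspasspp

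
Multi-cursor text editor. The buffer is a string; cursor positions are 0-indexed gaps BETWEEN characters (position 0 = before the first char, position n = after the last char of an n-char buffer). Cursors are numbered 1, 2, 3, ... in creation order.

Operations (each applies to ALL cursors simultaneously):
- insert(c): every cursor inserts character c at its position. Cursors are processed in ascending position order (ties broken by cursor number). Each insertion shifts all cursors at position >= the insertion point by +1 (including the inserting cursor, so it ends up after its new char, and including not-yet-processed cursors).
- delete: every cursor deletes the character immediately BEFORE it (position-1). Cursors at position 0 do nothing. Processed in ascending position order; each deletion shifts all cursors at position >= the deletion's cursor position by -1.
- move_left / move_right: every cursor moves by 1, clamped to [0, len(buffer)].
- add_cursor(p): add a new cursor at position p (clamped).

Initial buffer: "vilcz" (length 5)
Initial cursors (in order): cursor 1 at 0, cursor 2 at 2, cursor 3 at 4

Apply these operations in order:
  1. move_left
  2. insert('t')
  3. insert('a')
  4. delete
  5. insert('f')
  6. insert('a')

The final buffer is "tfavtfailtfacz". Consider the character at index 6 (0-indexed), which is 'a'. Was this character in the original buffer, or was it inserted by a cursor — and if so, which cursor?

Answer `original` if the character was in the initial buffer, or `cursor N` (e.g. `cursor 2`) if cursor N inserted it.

After op 1 (move_left): buffer="vilcz" (len 5), cursors c1@0 c2@1 c3@3, authorship .....
After op 2 (insert('t')): buffer="tvtiltcz" (len 8), cursors c1@1 c2@3 c3@6, authorship 1.2..3..
After op 3 (insert('a')): buffer="tavtailtacz" (len 11), cursors c1@2 c2@5 c3@9, authorship 11.22..33..
After op 4 (delete): buffer="tvtiltcz" (len 8), cursors c1@1 c2@3 c3@6, authorship 1.2..3..
After op 5 (insert('f')): buffer="tfvtfiltfcz" (len 11), cursors c1@2 c2@5 c3@9, authorship 11.22..33..
After op 6 (insert('a')): buffer="tfavtfailtfacz" (len 14), cursors c1@3 c2@7 c3@12, authorship 111.222..333..
Authorship (.=original, N=cursor N): 1 1 1 . 2 2 2 . . 3 3 3 . .
Index 6: author = 2

Answer: cursor 2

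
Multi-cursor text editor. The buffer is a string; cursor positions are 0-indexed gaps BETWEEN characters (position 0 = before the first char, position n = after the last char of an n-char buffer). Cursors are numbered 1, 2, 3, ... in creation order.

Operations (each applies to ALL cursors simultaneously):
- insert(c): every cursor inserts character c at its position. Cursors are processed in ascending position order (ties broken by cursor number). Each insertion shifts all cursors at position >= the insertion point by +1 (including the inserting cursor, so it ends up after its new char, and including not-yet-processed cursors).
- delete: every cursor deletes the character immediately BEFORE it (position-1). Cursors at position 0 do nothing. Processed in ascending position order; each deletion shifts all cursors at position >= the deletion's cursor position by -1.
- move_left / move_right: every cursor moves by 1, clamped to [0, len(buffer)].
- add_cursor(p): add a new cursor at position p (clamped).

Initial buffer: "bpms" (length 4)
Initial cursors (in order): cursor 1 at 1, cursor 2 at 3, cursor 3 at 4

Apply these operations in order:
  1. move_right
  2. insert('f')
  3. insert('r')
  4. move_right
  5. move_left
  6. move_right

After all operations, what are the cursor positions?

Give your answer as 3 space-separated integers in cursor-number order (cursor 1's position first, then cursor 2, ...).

Answer: 5 10 10

Derivation:
After op 1 (move_right): buffer="bpms" (len 4), cursors c1@2 c2@4 c3@4, authorship ....
After op 2 (insert('f')): buffer="bpfmsff" (len 7), cursors c1@3 c2@7 c3@7, authorship ..1..23
After op 3 (insert('r')): buffer="bpfrmsffrr" (len 10), cursors c1@4 c2@10 c3@10, authorship ..11..2323
After op 4 (move_right): buffer="bpfrmsffrr" (len 10), cursors c1@5 c2@10 c3@10, authorship ..11..2323
After op 5 (move_left): buffer="bpfrmsffrr" (len 10), cursors c1@4 c2@9 c3@9, authorship ..11..2323
After op 6 (move_right): buffer="bpfrmsffrr" (len 10), cursors c1@5 c2@10 c3@10, authorship ..11..2323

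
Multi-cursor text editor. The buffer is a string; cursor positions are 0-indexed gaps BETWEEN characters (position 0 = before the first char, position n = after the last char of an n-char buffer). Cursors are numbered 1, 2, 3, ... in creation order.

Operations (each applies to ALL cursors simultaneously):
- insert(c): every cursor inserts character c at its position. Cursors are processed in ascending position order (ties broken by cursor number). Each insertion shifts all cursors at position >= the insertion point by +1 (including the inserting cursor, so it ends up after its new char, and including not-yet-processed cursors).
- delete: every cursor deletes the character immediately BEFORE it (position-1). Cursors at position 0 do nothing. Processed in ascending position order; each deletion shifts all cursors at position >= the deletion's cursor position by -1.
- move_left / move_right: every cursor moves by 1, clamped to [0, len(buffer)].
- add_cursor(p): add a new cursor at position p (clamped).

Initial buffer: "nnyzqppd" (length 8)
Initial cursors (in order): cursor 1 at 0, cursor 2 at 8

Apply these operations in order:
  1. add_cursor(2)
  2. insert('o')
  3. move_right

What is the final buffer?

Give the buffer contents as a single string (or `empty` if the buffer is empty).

After op 1 (add_cursor(2)): buffer="nnyzqppd" (len 8), cursors c1@0 c3@2 c2@8, authorship ........
After op 2 (insert('o')): buffer="onnoyzqppdo" (len 11), cursors c1@1 c3@4 c2@11, authorship 1..3......2
After op 3 (move_right): buffer="onnoyzqppdo" (len 11), cursors c1@2 c3@5 c2@11, authorship 1..3......2

Answer: onnoyzqppdo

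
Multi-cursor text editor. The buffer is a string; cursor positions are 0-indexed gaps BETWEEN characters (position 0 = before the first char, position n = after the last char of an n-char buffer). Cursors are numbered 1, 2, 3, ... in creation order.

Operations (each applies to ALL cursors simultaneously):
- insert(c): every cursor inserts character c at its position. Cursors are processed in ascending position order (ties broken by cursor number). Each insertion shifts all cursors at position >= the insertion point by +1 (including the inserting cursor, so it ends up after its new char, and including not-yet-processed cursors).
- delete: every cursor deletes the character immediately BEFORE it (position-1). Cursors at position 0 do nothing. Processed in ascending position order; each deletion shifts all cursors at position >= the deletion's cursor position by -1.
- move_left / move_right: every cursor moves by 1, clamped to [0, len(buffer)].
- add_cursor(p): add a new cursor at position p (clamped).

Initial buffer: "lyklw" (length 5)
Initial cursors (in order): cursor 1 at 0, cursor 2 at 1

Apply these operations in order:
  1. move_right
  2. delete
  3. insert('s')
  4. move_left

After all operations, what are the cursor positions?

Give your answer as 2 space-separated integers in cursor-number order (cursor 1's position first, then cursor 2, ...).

After op 1 (move_right): buffer="lyklw" (len 5), cursors c1@1 c2@2, authorship .....
After op 2 (delete): buffer="klw" (len 3), cursors c1@0 c2@0, authorship ...
After op 3 (insert('s')): buffer="ssklw" (len 5), cursors c1@2 c2@2, authorship 12...
After op 4 (move_left): buffer="ssklw" (len 5), cursors c1@1 c2@1, authorship 12...

Answer: 1 1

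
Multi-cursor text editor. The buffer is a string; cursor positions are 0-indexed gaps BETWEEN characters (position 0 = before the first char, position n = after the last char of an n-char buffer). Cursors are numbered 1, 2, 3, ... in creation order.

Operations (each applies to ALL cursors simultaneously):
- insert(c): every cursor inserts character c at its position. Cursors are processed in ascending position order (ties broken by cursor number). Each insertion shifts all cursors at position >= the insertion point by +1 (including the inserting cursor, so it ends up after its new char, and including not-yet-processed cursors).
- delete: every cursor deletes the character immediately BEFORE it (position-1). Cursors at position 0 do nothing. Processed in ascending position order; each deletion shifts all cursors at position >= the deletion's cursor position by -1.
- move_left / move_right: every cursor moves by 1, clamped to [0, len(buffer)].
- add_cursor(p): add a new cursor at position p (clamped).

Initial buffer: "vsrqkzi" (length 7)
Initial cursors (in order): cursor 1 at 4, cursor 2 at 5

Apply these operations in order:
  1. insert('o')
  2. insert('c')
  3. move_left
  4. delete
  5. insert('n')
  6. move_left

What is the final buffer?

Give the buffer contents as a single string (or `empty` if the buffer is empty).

Answer: vsrqncknczi

Derivation:
After op 1 (insert('o')): buffer="vsrqokozi" (len 9), cursors c1@5 c2@7, authorship ....1.2..
After op 2 (insert('c')): buffer="vsrqockoczi" (len 11), cursors c1@6 c2@9, authorship ....11.22..
After op 3 (move_left): buffer="vsrqockoczi" (len 11), cursors c1@5 c2@8, authorship ....11.22..
After op 4 (delete): buffer="vsrqckczi" (len 9), cursors c1@4 c2@6, authorship ....1.2..
After op 5 (insert('n')): buffer="vsrqncknczi" (len 11), cursors c1@5 c2@8, authorship ....11.22..
After op 6 (move_left): buffer="vsrqncknczi" (len 11), cursors c1@4 c2@7, authorship ....11.22..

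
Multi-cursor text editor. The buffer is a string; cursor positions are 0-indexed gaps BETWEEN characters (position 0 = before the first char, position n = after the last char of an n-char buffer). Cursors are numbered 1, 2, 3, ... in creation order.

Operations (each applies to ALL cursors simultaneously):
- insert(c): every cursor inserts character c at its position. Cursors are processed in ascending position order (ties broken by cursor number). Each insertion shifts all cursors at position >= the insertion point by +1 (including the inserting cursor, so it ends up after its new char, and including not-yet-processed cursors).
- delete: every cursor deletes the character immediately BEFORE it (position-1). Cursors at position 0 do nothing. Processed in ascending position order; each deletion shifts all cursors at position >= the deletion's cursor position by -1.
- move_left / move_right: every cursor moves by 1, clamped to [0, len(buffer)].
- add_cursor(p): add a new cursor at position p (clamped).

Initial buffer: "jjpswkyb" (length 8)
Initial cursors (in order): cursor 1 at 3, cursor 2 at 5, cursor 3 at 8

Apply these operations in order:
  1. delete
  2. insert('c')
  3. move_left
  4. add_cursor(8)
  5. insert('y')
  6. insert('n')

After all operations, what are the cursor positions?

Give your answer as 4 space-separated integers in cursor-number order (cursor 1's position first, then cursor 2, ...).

After op 1 (delete): buffer="jjsky" (len 5), cursors c1@2 c2@3 c3@5, authorship .....
After op 2 (insert('c')): buffer="jjcsckyc" (len 8), cursors c1@3 c2@5 c3@8, authorship ..1.2..3
After op 3 (move_left): buffer="jjcsckyc" (len 8), cursors c1@2 c2@4 c3@7, authorship ..1.2..3
After op 4 (add_cursor(8)): buffer="jjcsckyc" (len 8), cursors c1@2 c2@4 c3@7 c4@8, authorship ..1.2..3
After op 5 (insert('y')): buffer="jjycsyckyycy" (len 12), cursors c1@3 c2@6 c3@10 c4@12, authorship ..11.22..334
After op 6 (insert('n')): buffer="jjyncsynckyyncyn" (len 16), cursors c1@4 c2@8 c3@13 c4@16, authorship ..111.222..33344

Answer: 4 8 13 16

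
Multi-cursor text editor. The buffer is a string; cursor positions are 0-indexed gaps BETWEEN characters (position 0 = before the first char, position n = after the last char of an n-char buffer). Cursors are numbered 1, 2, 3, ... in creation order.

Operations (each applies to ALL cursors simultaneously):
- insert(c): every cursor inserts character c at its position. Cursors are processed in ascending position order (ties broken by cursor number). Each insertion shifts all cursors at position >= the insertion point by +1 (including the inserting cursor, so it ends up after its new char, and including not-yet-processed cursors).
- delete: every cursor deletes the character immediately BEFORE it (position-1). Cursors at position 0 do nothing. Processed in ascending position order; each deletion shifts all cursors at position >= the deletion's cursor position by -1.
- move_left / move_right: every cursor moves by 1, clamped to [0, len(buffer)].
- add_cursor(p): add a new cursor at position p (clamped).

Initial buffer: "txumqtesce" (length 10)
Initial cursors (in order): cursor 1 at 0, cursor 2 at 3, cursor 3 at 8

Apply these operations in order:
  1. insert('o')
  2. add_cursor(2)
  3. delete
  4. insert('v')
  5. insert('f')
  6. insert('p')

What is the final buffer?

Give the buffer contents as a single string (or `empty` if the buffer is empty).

After op 1 (insert('o')): buffer="otxuomqtesoce" (len 13), cursors c1@1 c2@5 c3@11, authorship 1...2.....3..
After op 2 (add_cursor(2)): buffer="otxuomqtesoce" (len 13), cursors c1@1 c4@2 c2@5 c3@11, authorship 1...2.....3..
After op 3 (delete): buffer="xumqtesce" (len 9), cursors c1@0 c4@0 c2@2 c3@7, authorship .........
After op 4 (insert('v')): buffer="vvxuvmqtesvce" (len 13), cursors c1@2 c4@2 c2@5 c3@11, authorship 14..2.....3..
After op 5 (insert('f')): buffer="vvffxuvfmqtesvfce" (len 17), cursors c1@4 c4@4 c2@8 c3@15, authorship 1414..22.....33..
After op 6 (insert('p')): buffer="vvffppxuvfpmqtesvfpce" (len 21), cursors c1@6 c4@6 c2@11 c3@19, authorship 141414..222.....333..

Answer: vvffppxuvfpmqtesvfpce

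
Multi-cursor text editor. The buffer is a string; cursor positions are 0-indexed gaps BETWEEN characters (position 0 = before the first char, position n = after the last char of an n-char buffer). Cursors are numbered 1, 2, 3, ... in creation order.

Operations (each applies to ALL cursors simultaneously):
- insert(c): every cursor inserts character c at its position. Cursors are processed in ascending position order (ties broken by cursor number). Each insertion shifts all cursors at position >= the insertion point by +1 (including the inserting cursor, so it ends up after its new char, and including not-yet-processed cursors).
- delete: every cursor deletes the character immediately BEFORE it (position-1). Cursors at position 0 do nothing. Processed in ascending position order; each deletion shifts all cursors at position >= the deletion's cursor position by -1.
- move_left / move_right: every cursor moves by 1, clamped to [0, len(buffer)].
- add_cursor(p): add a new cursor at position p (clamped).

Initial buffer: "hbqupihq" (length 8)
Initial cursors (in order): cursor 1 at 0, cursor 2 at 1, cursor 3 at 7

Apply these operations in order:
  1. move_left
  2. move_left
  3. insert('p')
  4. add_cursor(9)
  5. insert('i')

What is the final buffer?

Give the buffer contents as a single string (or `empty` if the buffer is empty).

After op 1 (move_left): buffer="hbqupihq" (len 8), cursors c1@0 c2@0 c3@6, authorship ........
After op 2 (move_left): buffer="hbqupihq" (len 8), cursors c1@0 c2@0 c3@5, authorship ........
After op 3 (insert('p')): buffer="pphbquppihq" (len 11), cursors c1@2 c2@2 c3@8, authorship 12.....3...
After op 4 (add_cursor(9)): buffer="pphbquppihq" (len 11), cursors c1@2 c2@2 c3@8 c4@9, authorship 12.....3...
After op 5 (insert('i')): buffer="ppiihbquppiiihq" (len 15), cursors c1@4 c2@4 c3@11 c4@13, authorship 1212.....33.4..

Answer: ppiihbquppiiihq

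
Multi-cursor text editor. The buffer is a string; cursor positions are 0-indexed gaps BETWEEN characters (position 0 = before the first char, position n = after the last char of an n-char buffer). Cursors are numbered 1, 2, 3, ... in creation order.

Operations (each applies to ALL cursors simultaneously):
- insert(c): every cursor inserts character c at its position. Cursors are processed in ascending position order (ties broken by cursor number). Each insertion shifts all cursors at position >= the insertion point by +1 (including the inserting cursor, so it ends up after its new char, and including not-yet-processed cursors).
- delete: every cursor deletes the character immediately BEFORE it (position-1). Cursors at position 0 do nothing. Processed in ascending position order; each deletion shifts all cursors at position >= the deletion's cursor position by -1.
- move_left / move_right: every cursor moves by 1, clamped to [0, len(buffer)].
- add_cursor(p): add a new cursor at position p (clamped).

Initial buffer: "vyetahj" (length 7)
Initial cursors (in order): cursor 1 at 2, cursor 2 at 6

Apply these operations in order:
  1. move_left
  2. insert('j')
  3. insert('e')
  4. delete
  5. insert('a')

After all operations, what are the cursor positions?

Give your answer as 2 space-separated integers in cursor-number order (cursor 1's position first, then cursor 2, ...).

After op 1 (move_left): buffer="vyetahj" (len 7), cursors c1@1 c2@5, authorship .......
After op 2 (insert('j')): buffer="vjyetajhj" (len 9), cursors c1@2 c2@7, authorship .1....2..
After op 3 (insert('e')): buffer="vjeyetajehj" (len 11), cursors c1@3 c2@9, authorship .11....22..
After op 4 (delete): buffer="vjyetajhj" (len 9), cursors c1@2 c2@7, authorship .1....2..
After op 5 (insert('a')): buffer="vjayetajahj" (len 11), cursors c1@3 c2@9, authorship .11....22..

Answer: 3 9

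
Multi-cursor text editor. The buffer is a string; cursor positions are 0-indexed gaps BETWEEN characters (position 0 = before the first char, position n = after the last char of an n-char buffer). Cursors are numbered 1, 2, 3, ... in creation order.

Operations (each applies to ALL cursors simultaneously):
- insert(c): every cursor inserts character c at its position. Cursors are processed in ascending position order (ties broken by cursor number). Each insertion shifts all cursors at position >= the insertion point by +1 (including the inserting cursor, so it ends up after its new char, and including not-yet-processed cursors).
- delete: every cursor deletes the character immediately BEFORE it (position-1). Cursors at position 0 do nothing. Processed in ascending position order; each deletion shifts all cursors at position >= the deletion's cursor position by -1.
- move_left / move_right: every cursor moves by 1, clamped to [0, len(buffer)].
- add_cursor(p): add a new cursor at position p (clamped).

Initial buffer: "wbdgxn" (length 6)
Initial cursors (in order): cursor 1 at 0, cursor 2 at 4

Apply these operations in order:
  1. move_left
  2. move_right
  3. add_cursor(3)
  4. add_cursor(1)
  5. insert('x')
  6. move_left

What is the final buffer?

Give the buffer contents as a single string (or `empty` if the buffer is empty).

Answer: wxxbdxgxxn

Derivation:
After op 1 (move_left): buffer="wbdgxn" (len 6), cursors c1@0 c2@3, authorship ......
After op 2 (move_right): buffer="wbdgxn" (len 6), cursors c1@1 c2@4, authorship ......
After op 3 (add_cursor(3)): buffer="wbdgxn" (len 6), cursors c1@1 c3@3 c2@4, authorship ......
After op 4 (add_cursor(1)): buffer="wbdgxn" (len 6), cursors c1@1 c4@1 c3@3 c2@4, authorship ......
After op 5 (insert('x')): buffer="wxxbdxgxxn" (len 10), cursors c1@3 c4@3 c3@6 c2@8, authorship .14..3.2..
After op 6 (move_left): buffer="wxxbdxgxxn" (len 10), cursors c1@2 c4@2 c3@5 c2@7, authorship .14..3.2..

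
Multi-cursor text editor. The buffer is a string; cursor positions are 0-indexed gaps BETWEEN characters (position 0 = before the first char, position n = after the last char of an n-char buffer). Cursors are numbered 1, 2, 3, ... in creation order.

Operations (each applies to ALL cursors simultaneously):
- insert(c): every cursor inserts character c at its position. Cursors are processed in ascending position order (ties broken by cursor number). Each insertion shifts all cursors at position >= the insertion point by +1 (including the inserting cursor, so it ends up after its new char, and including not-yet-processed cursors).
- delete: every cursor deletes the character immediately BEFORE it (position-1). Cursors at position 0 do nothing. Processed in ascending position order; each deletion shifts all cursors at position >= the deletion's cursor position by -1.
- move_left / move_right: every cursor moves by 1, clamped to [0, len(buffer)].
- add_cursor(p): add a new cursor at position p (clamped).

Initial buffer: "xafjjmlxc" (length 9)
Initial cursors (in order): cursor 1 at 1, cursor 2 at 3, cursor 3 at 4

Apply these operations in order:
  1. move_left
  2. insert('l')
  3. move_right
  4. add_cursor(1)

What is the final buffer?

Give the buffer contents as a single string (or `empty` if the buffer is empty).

After op 1 (move_left): buffer="xafjjmlxc" (len 9), cursors c1@0 c2@2 c3@3, authorship .........
After op 2 (insert('l')): buffer="lxalfljjmlxc" (len 12), cursors c1@1 c2@4 c3@6, authorship 1..2.3......
After op 3 (move_right): buffer="lxalfljjmlxc" (len 12), cursors c1@2 c2@5 c3@7, authorship 1..2.3......
After op 4 (add_cursor(1)): buffer="lxalfljjmlxc" (len 12), cursors c4@1 c1@2 c2@5 c3@7, authorship 1..2.3......

Answer: lxalfljjmlxc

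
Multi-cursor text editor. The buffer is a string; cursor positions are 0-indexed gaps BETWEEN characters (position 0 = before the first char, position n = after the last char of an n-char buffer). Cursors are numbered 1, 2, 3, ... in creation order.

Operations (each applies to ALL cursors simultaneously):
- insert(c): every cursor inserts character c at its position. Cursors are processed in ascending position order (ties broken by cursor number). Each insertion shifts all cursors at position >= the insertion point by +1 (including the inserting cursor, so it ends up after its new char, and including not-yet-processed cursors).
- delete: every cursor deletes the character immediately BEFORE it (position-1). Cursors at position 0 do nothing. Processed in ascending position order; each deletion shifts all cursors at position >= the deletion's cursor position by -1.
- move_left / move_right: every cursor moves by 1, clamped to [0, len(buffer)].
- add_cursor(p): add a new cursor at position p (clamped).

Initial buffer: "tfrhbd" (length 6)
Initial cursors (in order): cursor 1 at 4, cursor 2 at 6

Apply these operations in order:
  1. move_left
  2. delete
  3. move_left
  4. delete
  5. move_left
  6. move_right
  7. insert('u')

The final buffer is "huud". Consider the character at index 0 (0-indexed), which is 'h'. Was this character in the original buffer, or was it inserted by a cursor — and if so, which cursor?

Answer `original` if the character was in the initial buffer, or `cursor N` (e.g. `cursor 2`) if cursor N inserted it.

Answer: original

Derivation:
After op 1 (move_left): buffer="tfrhbd" (len 6), cursors c1@3 c2@5, authorship ......
After op 2 (delete): buffer="tfhd" (len 4), cursors c1@2 c2@3, authorship ....
After op 3 (move_left): buffer="tfhd" (len 4), cursors c1@1 c2@2, authorship ....
After op 4 (delete): buffer="hd" (len 2), cursors c1@0 c2@0, authorship ..
After op 5 (move_left): buffer="hd" (len 2), cursors c1@0 c2@0, authorship ..
After op 6 (move_right): buffer="hd" (len 2), cursors c1@1 c2@1, authorship ..
After op 7 (insert('u')): buffer="huud" (len 4), cursors c1@3 c2@3, authorship .12.
Authorship (.=original, N=cursor N): . 1 2 .
Index 0: author = original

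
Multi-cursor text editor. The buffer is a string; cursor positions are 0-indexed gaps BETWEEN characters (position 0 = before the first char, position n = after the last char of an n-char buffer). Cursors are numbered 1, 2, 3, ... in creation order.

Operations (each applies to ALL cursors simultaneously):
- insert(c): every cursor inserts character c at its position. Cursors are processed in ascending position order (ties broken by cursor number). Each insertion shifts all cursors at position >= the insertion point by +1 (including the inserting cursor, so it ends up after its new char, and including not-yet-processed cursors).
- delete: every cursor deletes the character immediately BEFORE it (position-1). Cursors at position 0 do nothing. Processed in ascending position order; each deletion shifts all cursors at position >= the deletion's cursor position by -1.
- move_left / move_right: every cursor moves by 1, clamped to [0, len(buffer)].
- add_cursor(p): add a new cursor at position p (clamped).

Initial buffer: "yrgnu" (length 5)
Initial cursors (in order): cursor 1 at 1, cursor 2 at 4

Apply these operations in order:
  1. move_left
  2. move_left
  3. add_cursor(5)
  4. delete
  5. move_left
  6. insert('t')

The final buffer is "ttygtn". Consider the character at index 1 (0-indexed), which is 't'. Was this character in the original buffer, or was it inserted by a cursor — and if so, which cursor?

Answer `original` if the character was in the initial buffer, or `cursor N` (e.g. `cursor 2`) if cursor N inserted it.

Answer: cursor 2

Derivation:
After op 1 (move_left): buffer="yrgnu" (len 5), cursors c1@0 c2@3, authorship .....
After op 2 (move_left): buffer="yrgnu" (len 5), cursors c1@0 c2@2, authorship .....
After op 3 (add_cursor(5)): buffer="yrgnu" (len 5), cursors c1@0 c2@2 c3@5, authorship .....
After op 4 (delete): buffer="ygn" (len 3), cursors c1@0 c2@1 c3@3, authorship ...
After op 5 (move_left): buffer="ygn" (len 3), cursors c1@0 c2@0 c3@2, authorship ...
After op 6 (insert('t')): buffer="ttygtn" (len 6), cursors c1@2 c2@2 c3@5, authorship 12..3.
Authorship (.=original, N=cursor N): 1 2 . . 3 .
Index 1: author = 2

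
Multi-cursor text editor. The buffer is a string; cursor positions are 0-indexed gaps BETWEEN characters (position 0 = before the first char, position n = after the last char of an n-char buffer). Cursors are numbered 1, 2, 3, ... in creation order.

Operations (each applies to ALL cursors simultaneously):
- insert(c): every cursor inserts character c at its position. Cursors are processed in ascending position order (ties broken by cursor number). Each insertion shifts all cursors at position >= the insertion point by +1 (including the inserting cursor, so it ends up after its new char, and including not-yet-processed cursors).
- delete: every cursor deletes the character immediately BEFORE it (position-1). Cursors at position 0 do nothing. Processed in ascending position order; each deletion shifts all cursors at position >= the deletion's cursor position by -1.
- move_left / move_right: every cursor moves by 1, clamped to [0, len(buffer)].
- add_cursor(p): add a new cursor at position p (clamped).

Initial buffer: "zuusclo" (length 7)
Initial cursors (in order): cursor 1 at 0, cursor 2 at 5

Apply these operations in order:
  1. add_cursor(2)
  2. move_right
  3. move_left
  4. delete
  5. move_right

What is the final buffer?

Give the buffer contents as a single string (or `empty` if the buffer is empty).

Answer: zuslo

Derivation:
After op 1 (add_cursor(2)): buffer="zuusclo" (len 7), cursors c1@0 c3@2 c2@5, authorship .......
After op 2 (move_right): buffer="zuusclo" (len 7), cursors c1@1 c3@3 c2@6, authorship .......
After op 3 (move_left): buffer="zuusclo" (len 7), cursors c1@0 c3@2 c2@5, authorship .......
After op 4 (delete): buffer="zuslo" (len 5), cursors c1@0 c3@1 c2@3, authorship .....
After op 5 (move_right): buffer="zuslo" (len 5), cursors c1@1 c3@2 c2@4, authorship .....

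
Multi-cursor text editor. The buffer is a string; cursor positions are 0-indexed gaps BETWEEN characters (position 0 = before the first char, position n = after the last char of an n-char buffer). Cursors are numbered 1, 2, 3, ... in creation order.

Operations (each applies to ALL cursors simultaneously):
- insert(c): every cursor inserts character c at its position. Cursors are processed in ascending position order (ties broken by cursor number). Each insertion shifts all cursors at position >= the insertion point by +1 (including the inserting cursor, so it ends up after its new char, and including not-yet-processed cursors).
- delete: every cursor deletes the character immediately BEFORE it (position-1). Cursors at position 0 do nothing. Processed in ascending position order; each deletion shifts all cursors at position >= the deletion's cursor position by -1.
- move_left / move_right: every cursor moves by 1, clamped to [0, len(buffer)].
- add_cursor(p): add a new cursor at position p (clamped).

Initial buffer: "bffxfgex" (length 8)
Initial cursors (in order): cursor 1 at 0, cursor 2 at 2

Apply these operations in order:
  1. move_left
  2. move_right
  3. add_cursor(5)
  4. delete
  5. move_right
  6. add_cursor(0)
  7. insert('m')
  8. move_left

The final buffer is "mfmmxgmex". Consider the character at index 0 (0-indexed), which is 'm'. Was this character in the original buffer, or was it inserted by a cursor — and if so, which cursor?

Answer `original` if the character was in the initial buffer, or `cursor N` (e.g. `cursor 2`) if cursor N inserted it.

After op 1 (move_left): buffer="bffxfgex" (len 8), cursors c1@0 c2@1, authorship ........
After op 2 (move_right): buffer="bffxfgex" (len 8), cursors c1@1 c2@2, authorship ........
After op 3 (add_cursor(5)): buffer="bffxfgex" (len 8), cursors c1@1 c2@2 c3@5, authorship ........
After op 4 (delete): buffer="fxgex" (len 5), cursors c1@0 c2@0 c3@2, authorship .....
After op 5 (move_right): buffer="fxgex" (len 5), cursors c1@1 c2@1 c3@3, authorship .....
After op 6 (add_cursor(0)): buffer="fxgex" (len 5), cursors c4@0 c1@1 c2@1 c3@3, authorship .....
After op 7 (insert('m')): buffer="mfmmxgmex" (len 9), cursors c4@1 c1@4 c2@4 c3@7, authorship 4.12..3..
After op 8 (move_left): buffer="mfmmxgmex" (len 9), cursors c4@0 c1@3 c2@3 c3@6, authorship 4.12..3..
Authorship (.=original, N=cursor N): 4 . 1 2 . . 3 . .
Index 0: author = 4

Answer: cursor 4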